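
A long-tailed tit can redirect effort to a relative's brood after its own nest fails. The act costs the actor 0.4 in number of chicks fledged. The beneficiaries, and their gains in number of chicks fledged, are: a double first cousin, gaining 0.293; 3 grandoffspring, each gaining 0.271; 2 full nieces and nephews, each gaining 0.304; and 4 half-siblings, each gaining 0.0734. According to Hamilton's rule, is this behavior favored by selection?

Yes

Hamilton's rule: the trait is favored when the sum of r·B over every recipient exceeds the actor's cost C.
r to a double first cousin = 1/4 (double first cousins share both grandparent pairs — four paths of length 4: r = 4·(1/2)^4 = 1/4).
r to a grandoffspring = 1/4 (two parent–offspring links: r = (1/2)^2 = 1/4).
r to a full niece or nephew = 0.25 (full aunt/uncle↔niece/nephew: two paths of length 3 through the shared grandparent pair: r = 2·(1/2)^3 = 1/4).
r to a half-sibling = 0.25 (half-sibs share one parent — one path of length 2: r = (1/2)^2 = 1/4).
Summing one r·B term per recipient: 1·0.25·0.293 + 3·0.25·0.271 + 2·0.25·0.304 + 4·0.25·0.0734 = 0.5019.
0.5019 > 0.4: the indirect benefit exceeds the cost.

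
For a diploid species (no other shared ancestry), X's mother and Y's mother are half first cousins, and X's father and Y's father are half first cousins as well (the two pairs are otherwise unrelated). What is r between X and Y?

Wright's path rule: contributions from independent ancestry routes add.
X and Y are related in two ways: half second cousins through their mothers (r = 1/64) and half second cousins through their fathers (r = 1/64).
r = 1/64 + 1/64 = 0.03125.

0.03125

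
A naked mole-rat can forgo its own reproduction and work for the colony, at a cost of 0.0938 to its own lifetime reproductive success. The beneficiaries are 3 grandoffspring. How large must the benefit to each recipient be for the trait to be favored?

r to a grandoffspring = 0.25 (two parent–offspring links: r = (1/2)^2 = 1/4).
Hamilton's rule with n recipients of equal r: n·r·B > C, so B > C/(n·r) = 0.0938/(3·0.25) = 0.1251.

0.1251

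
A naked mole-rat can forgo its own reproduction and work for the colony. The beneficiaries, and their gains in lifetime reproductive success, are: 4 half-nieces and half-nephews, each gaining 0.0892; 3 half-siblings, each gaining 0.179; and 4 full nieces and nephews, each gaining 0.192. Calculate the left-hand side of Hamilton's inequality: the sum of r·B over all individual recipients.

0.37085

r to a half-niece or half-nephew = 0.125 (half-aunt/uncle↔niece/nephew: one path of length 3: r = (1/2)^3 = 1/8).
r to a half-sibling = 0.25 (half-sibs share one parent — one path of length 2: r = (1/2)^2 = 1/4).
r to a full niece or nephew = 1/4 (full aunt/uncle↔niece/nephew: two paths of length 3 through the shared grandparent pair: r = 2·(1/2)^3 = 1/4).
Summing one r·B term per recipient: 4·0.125·0.0892 + 3·0.25·0.179 + 4·0.25·0.192 = 0.37085.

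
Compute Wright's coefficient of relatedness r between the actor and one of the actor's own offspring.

Each parent–offspring link contributes a factor of 1/2, and independent paths through distinct common ancestors add.
One parent–offspring link: r = (1/2)^1 = 1/2.

0.5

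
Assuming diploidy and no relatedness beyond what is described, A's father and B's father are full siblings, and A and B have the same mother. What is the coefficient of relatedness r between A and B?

Wright's path rule: contributions from independent ancestry routes add.
A and B are related in two ways: first cousins through their fathers (r = 1/8) and half-sibs through their shared mother (r = 1/4).
r = 1/8 + 1/4 = 3/8 = 0.375.

0.375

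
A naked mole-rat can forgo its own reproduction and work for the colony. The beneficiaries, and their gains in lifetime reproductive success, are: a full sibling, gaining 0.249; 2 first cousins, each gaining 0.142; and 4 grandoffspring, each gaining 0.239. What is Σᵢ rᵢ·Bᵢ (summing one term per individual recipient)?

0.399

r to a full sibling = 0.5 (full sibs share both parents — two paths of length 2: r = 2·(1/2)^2 = 1/2).
r to a first cousin = 0.125 (first cousins share one grandparent pair — two paths of length 4: r = 2·(1/2)^4 = 1/8).
r to a grandoffspring = 1/4 (two parent–offspring links: r = (1/2)^2 = 1/4).
Summing one r·B term per recipient: 1·0.5·0.249 + 2·0.125·0.142 + 4·0.25·0.239 = 0.399.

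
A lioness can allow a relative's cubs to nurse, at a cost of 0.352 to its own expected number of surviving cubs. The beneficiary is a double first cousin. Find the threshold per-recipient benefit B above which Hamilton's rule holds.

1.408

r to a double first cousin = 1/4 (double first cousins share both grandparent pairs — four paths of length 4: r = 4·(1/2)^4 = 1/4).
Hamilton's rule with n recipients of equal r: n·r·B > C, so B > C/(n·r) = 0.352/(1·0.25) = 1.408.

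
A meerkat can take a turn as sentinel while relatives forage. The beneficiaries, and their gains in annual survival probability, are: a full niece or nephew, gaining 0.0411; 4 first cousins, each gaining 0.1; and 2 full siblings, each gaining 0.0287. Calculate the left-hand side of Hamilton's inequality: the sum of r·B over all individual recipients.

0.088975

r to a full niece or nephew = 1/4 (full aunt/uncle↔niece/nephew: two paths of length 3 through the shared grandparent pair: r = 2·(1/2)^3 = 1/4).
r to a first cousin = 0.125 (first cousins share one grandparent pair — two paths of length 4: r = 2·(1/2)^4 = 1/8).
r to a full sibling = 0.5 (full sibs share both parents — two paths of length 2: r = 2·(1/2)^2 = 1/2).
Summing one r·B term per recipient: 1·0.25·0.0411 + 4·0.125·0.1 + 2·0.5·0.0287 = 0.088975.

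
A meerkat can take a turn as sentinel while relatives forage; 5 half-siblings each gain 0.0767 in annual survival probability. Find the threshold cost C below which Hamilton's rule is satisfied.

0.095875

r to a half-sibling = 1/4 (half-sibs share one parent — one path of length 2: r = (1/2)^2 = 1/4).
Hamilton's rule: n·r·B > C, so the trait is favored while C < n·r·B = 5·0.25·0.0767 = 0.095875.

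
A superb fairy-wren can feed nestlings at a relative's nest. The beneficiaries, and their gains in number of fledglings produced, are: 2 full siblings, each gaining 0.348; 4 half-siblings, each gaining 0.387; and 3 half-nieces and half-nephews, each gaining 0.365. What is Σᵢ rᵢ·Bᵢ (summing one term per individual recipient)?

0.871875

r to a full sibling = 1/2 (full sibs share both parents — two paths of length 2: r = 2·(1/2)^2 = 1/2).
r to a half-sibling = 1/4 (half-sibs share one parent — one path of length 2: r = (1/2)^2 = 1/4).
r to a half-niece or half-nephew = 0.125 (half-aunt/uncle↔niece/nephew: one path of length 3: r = (1/2)^3 = 1/8).
Summing one r·B term per recipient: 2·0.5·0.348 + 4·0.25·0.387 + 3·0.125·0.365 = 0.871875.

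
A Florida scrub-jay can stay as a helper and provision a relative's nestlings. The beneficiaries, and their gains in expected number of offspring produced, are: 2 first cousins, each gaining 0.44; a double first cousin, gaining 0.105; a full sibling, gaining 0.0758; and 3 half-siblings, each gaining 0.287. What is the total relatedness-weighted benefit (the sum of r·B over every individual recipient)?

0.3894

r to a first cousin = 0.125 (first cousins share one grandparent pair — two paths of length 4: r = 2·(1/2)^4 = 1/8).
r to a double first cousin = 0.25 (double first cousins share both grandparent pairs — four paths of length 4: r = 4·(1/2)^4 = 1/4).
r to a full sibling = 1/2 (full sibs share both parents — two paths of length 2: r = 2·(1/2)^2 = 1/2).
r to a half-sibling = 1/4 (half-sibs share one parent — one path of length 2: r = (1/2)^2 = 1/4).
Summing one r·B term per recipient: 2·0.125·0.44 + 1·0.25·0.105 + 1·0.5·0.0758 + 3·0.25·0.287 = 0.3894.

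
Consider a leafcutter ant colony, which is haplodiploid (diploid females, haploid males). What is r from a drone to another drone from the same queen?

0.5

Haploid brothers each carry a random half of the queen's diploid genome, so on average they share half: r = 1/2.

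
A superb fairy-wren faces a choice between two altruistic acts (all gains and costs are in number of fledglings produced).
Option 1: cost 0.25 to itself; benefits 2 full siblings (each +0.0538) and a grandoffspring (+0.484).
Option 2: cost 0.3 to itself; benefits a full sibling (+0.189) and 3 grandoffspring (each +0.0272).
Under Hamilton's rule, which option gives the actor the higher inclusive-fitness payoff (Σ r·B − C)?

Option 1: r to a full sibling = 0.5.
Option 1: r to a grandoffspring = 0.25.
Option 1: Σ r·B − C = (2·0.5·0.0538 + 1·0.25·0.484) − 0.25 = -0.0752.
Option 2: r to a full sibling = 0.5.
Option 2: r to a grandoffspring = 0.25.
Option 2: Σ r·B − C = (1·0.5·0.189 + 3·0.25·0.0272) − 0.3 = -0.1851.
Option 1 has the higher net inclusive-fitness payoff.

Option 1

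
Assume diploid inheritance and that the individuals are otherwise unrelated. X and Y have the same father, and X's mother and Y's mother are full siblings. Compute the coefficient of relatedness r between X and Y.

Independent pedigree routes through distinct common ancestors add.
X and Y are related in two ways: half-sibs through their shared father (r = 1/4) and first cousins through their mothers (r = 1/8).
r = 1/4 + 1/8 = 0.375.

0.375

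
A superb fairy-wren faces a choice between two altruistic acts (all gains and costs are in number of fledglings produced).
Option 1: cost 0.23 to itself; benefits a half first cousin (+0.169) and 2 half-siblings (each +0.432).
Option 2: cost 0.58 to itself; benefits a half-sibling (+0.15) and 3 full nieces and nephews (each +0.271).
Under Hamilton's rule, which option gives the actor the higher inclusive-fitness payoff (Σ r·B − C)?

Option 1

Option 1: r to a half first cousin = 0.0625.
Option 1: r to a half-sibling = 0.25.
Option 1: Σ r·B − C = (1·0.0625·0.169 + 2·0.25·0.432) − 0.23 = -0.0034375.
Option 2: r to a half-sibling = 0.25.
Option 2: r to a full niece or nephew = 0.25.
Option 2: Σ r·B − C = (1·0.25·0.15 + 3·0.25·0.271) − 0.58 = -0.33925.
Option 1 has the higher net inclusive-fitness payoff.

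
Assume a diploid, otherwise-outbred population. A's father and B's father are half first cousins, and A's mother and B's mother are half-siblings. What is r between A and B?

With two independent routes of shared ancestry, r is the sum of the two contributions.
A and B are related in two ways: half second cousins through their fathers (r = 1/64) and half first cousins through their mothers (r = 1/16).
r = 1/64 + 1/16 = 5/64 = 0.078125.

0.078125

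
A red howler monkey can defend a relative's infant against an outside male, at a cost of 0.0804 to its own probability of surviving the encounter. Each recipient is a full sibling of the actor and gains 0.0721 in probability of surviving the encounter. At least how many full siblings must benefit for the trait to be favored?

r to a full sibling = 1/2 (full sibs share both parents — two paths of length 2: r = 2·(1/2)^2 = 1/2).
Hamilton's rule: n·r·B > C  ⇒  n > C/(r·B) = 0.0804/(0.5·0.0721) = 2.23.
The smallest integer exceeding 2.23 is 3.

3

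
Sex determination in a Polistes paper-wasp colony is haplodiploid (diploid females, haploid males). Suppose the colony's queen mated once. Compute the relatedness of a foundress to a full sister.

Haplodiploid full sisters inherit their father's entire haploid genome identically (contributing 1/2) and on average half of their mother's contribution (1/2 · 1/2 = 1/4); r = 1/2 + 1/4 = 3/4.

0.75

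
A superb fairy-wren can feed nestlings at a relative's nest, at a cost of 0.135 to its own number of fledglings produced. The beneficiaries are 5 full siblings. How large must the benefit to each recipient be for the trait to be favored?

0.054

r to a full sibling = 1/2 (full sibs share both parents — two paths of length 2: r = 2·(1/2)^2 = 1/2).
Hamilton's rule with n recipients of equal r: n·r·B > C, so B > C/(n·r) = 0.135/(5·0.5) = 0.054.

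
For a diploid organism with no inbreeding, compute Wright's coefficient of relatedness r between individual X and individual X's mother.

Each parent–offspring link contributes a factor of 1/2, and independent paths through distinct common ancestors add.
One parent–offspring link: r = (1/2)^1 = 1/2.

0.5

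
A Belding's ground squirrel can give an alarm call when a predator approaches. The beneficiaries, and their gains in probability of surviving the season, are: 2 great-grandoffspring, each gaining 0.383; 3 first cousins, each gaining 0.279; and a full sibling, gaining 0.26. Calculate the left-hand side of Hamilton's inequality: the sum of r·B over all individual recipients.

0.330375

r to a great-grandoffspring = 0.125 (three parent–offspring links: r = (1/2)^3 = 1/8).
r to a first cousin = 0.125 (first cousins share one grandparent pair — two paths of length 4: r = 2·(1/2)^4 = 1/8).
r to a full sibling = 1/2 (full sibs share both parents — two paths of length 2: r = 2·(1/2)^2 = 1/2).
Summing one r·B term per recipient: 2·0.125·0.383 + 3·0.125·0.279 + 1·0.5·0.26 = 0.330375.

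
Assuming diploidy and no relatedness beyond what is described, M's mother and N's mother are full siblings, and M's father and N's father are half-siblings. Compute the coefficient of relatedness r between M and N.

Wright's path rule: contributions from independent ancestry routes add.
M and N are related in two ways: first cousins through their mothers (r = 1/8) and half first cousins through their fathers (r = 1/16).
r = 1/8 + 1/16 = 3/16 = 0.1875.

0.1875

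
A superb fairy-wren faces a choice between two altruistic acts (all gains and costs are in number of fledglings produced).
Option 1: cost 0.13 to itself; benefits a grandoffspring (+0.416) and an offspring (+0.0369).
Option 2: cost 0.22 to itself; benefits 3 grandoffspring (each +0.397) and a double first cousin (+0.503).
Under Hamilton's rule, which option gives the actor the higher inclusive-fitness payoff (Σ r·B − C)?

Option 2

Option 1: r to a grandoffspring = 0.25.
Option 1: r to an offspring = 0.5.
Option 1: Σ r·B − C = (1·0.25·0.416 + 1·0.5·0.0369) − 0.13 = -0.00755.
Option 2: r to a grandoffspring = 0.25.
Option 2: r to a double first cousin = 0.25.
Option 2: Σ r·B − C = (3·0.25·0.397 + 1·0.25·0.503) − 0.22 = 0.2035.
Option 2 has the higher net inclusive-fitness payoff.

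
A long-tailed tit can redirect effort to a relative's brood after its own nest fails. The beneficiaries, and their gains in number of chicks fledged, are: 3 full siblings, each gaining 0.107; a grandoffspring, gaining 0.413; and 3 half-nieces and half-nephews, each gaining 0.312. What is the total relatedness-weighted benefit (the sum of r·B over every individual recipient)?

r to a full sibling = 0.5 (full sibs share both parents — two paths of length 2: r = 2·(1/2)^2 = 1/2).
r to a grandoffspring = 1/4 (two parent–offspring links: r = (1/2)^2 = 1/4).
r to a half-niece or half-nephew = 0.125 (half-aunt/uncle↔niece/nephew: one path of length 3: r = (1/2)^3 = 1/8).
Summing one r·B term per recipient: 3·0.5·0.107 + 1·0.25·0.413 + 3·0.125·0.312 = 0.38075.

0.38075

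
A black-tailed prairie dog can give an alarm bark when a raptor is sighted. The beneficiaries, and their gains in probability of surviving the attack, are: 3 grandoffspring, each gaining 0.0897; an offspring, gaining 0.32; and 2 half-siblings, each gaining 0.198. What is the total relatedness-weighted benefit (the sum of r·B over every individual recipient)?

r to a grandoffspring = 1/4 (two parent–offspring links: r = (1/2)^2 = 1/4).
r to an offspring = 1/2 (one parent–offspring link: r = (1/2)^1 = 1/2).
r to a half-sibling = 0.25 (half-sibs share one parent — one path of length 2: r = (1/2)^2 = 1/4).
Summing one r·B term per recipient: 3·0.25·0.0897 + 1·0.5·0.32 + 2·0.25·0.198 = 0.326275.

0.326275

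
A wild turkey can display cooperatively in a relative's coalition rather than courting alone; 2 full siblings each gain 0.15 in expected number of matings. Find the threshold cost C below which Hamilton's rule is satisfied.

r to a full sibling = 1/2 (full sibs share both parents — two paths of length 2: r = 2·(1/2)^2 = 1/2).
Hamilton's rule: n·r·B > C, so the trait is favored while C < n·r·B = 2·0.5·0.15 = 0.15.

0.15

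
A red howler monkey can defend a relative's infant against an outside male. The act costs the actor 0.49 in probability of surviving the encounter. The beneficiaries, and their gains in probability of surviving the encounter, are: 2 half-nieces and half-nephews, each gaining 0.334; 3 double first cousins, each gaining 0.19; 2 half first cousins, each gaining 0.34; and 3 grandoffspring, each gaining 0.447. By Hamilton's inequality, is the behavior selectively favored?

Hamilton's rule: the trait is favored when the sum of r·B over every recipient exceeds the actor's cost C.
r to a half-niece or half-nephew = 0.125 (half-aunt/uncle↔niece/nephew: one path of length 3: r = (1/2)^3 = 1/8).
r to a double first cousin = 0.25 (double first cousins share both grandparent pairs — four paths of length 4: r = 4·(1/2)^4 = 1/4).
r to a half first cousin = 1/16 (half first cousins share one grandparent — one path of length 4: r = (1/2)^4 = 1/16).
r to a grandoffspring = 1/4 (two parent–offspring links: r = (1/2)^2 = 1/4).
Summing one r·B term per recipient: 2·0.125·0.334 + 3·0.25·0.19 + 2·0.0625·0.34 + 3·0.25·0.447 = 0.60375.
0.60375 > 0.49: the indirect benefit exceeds the cost.

Yes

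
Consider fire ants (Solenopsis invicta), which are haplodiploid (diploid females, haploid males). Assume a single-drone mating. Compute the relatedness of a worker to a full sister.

0.75

Haplodiploid full sisters inherit their father's entire haploid genome identically (contributing 1/2) and on average half of their mother's contribution (1/2 · 1/2 = 1/4); r = 1/2 + 1/4 = 3/4.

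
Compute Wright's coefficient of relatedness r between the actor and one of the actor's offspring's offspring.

0.25

Each parent–offspring link contributes a factor of 1/2, and independent paths through distinct common ancestors add.
Two parent–offspring links: r = (1/2)^2 = 1/4.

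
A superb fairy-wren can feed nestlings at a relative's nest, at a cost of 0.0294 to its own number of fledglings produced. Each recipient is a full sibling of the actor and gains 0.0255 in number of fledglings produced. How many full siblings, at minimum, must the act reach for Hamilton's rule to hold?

r to a full sibling = 0.5 (full sibs share both parents — two paths of length 2: r = 2·(1/2)^2 = 1/2).
Hamilton's rule: n·r·B > C  ⇒  n > C/(r·B) = 0.0294/(0.5·0.0255) = 2.306.
The smallest integer exceeding 2.306 is 3.

3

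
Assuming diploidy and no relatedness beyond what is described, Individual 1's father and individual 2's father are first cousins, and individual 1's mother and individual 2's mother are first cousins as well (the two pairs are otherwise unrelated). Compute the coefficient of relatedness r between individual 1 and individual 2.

0.0625

Relatedness sums over independent paths through distinct common ancestors.
Individual 1 and individual 2 are related in two ways: second cousins through their fathers (r = 1/32) and second cousins through their mothers (r = 1/32).
r = 1/32 + 1/32 = 0.0625.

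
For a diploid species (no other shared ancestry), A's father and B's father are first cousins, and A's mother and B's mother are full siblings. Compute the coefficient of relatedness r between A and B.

0.15625

Wright's path rule: contributions from independent ancestry routes add.
A and B are related in two ways: second cousins through their fathers (r = 1/32) and first cousins through their mothers (r = 1/8).
r = 1/32 + 1/8 = 5/32 = 0.15625.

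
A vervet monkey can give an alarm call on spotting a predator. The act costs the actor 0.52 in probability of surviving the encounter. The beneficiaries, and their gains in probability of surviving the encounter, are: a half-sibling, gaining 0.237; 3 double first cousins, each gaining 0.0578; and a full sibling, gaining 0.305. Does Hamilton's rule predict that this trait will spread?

No

Hamilton's rule: the trait is favored when the sum of r·B over every recipient exceeds the actor's cost C.
r to a half-sibling = 1/4 (half-sibs share one parent — one path of length 2: r = (1/2)^2 = 1/4).
r to a double first cousin = 0.25 (double first cousins share both grandparent pairs — four paths of length 4: r = 4·(1/2)^4 = 1/4).
r to a full sibling = 0.5 (full sibs share both parents — two paths of length 2: r = 2·(1/2)^2 = 1/2).
Summing one r·B term per recipient: 1·0.25·0.237 + 3·0.25·0.0578 + 1·0.5·0.305 = 0.2551.
0.2551 < 0.52: the indirect benefit is less than the cost.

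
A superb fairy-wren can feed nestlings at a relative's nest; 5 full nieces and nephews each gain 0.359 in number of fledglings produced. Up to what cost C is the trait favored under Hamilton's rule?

0.44875

r to a full niece or nephew = 1/4 (full aunt/uncle↔niece/nephew: two paths of length 3 through the shared grandparent pair: r = 2·(1/2)^3 = 1/4).
Hamilton's rule: n·r·B > C, so the trait is favored while C < n·r·B = 5·0.25·0.359 = 0.44875.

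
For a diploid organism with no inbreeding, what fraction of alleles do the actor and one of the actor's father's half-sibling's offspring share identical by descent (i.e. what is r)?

0.0625

Each parent–offspring link contributes a factor of 1/2, and independent paths through distinct common ancestors add.
Half first cousins share one grandparent — one path of length 4: r = (1/2)^4 = 1/16.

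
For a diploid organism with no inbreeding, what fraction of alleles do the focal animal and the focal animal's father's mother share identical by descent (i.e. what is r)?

Each parent–offspring link contributes a factor of 1/2, and independent paths through distinct common ancestors add.
Two parent–offspring links: r = (1/2)^2 = 1/4.

0.25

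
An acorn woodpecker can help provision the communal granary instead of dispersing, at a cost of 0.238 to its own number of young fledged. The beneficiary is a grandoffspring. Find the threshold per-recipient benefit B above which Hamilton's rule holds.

r to a grandoffspring = 1/4 (two parent–offspring links: r = (1/2)^2 = 1/4).
Hamilton's rule with n recipients of equal r: n·r·B > C, so B > C/(n·r) = 0.238/(1·0.25) = 0.952.

0.952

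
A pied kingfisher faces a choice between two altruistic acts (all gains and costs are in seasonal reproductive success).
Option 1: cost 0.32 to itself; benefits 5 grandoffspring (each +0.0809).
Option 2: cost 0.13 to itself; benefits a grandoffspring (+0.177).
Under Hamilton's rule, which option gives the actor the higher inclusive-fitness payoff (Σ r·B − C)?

Option 1: r to a grandoffspring = 0.25.
Option 1: Σ r·B − C = (5·0.25·0.0809) − 0.32 = -0.218875.
Option 2: r to a grandoffspring = 0.25.
Option 2: Σ r·B − C = (1·0.25·0.177) − 0.13 = -0.08575.
Option 2 has the higher net inclusive-fitness payoff.

Option 2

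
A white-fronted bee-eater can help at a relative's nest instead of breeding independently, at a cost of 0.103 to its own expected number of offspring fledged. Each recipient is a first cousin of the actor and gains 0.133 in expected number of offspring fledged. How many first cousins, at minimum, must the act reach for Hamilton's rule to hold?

r to a first cousin = 1/8 (first cousins share one grandparent pair — two paths of length 4: r = 2·(1/2)^4 = 1/8).
Hamilton's rule: n·r·B > C  ⇒  n > C/(r·B) = 0.103/(0.125·0.133) = 6.195.
The smallest integer exceeding 6.195 is 7.

7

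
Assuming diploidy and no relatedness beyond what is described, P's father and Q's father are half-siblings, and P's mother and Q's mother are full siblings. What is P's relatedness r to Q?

0.1875

Independent pedigree routes through distinct common ancestors add.
P and Q are related in two ways: half first cousins through their fathers (r = 1/16) and first cousins through their mothers (r = 1/8).
r = 1/16 + 1/8 = 0.1875.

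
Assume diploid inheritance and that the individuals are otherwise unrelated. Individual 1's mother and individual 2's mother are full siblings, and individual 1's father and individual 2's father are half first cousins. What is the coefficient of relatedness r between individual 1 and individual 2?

0.140625

Independent pedigree routes through distinct common ancestors add.
Individual 1 and individual 2 are related in two ways: first cousins through their mothers (r = 1/8) and half second cousins through their fathers (r = 1/64).
r = 1/8 + 1/64 = 9/64 = 0.140625.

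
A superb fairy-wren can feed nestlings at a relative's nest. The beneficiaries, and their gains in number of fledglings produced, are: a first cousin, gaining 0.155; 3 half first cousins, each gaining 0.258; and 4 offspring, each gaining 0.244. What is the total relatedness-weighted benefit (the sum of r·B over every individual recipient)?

r to a first cousin = 1/8 (first cousins share one grandparent pair — two paths of length 4: r = 2·(1/2)^4 = 1/8).
r to a half first cousin = 1/16 (half first cousins share one grandparent — one path of length 4: r = (1/2)^4 = 1/16).
r to an offspring = 1/2 (one parent–offspring link: r = (1/2)^1 = 1/2).
Summing one r·B term per recipient: 1·0.125·0.155 + 3·0.0625·0.258 + 4·0.5·0.244 = 0.55575.

0.55575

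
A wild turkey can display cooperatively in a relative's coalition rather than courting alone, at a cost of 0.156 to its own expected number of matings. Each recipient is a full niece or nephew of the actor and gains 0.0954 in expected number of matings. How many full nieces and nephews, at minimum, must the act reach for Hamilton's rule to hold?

r to a full niece or nephew = 0.25 (full aunt/uncle↔niece/nephew: two paths of length 3 through the shared grandparent pair: r = 2·(1/2)^3 = 1/4).
Hamilton's rule: n·r·B > C  ⇒  n > C/(r·B) = 0.156/(0.25·0.0954) = 6.541.
The smallest integer exceeding 6.541 is 7.

7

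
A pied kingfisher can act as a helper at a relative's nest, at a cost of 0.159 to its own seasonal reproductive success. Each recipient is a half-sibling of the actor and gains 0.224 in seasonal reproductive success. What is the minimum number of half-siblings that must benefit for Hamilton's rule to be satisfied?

3

r to a half-sibling = 1/4 (half-sibs share one parent — one path of length 2: r = (1/2)^2 = 1/4).
Hamilton's rule: n·r·B > C  ⇒  n > C/(r·B) = 0.159/(0.25·0.224) = 2.839.
The smallest integer exceeding 2.839 is 3.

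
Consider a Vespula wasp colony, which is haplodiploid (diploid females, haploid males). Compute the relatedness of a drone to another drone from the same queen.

0.5

Haploid brothers each carry a random half of the queen's diploid genome, so on average they share half: r = 1/2.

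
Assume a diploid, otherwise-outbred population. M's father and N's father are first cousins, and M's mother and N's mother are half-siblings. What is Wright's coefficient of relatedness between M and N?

Relatedness sums over independent paths through distinct common ancestors.
M and N are related in two ways: second cousins through their fathers (r = 1/32) and half first cousins through their mothers (r = 1/16).
r = 1/32 + 1/16 = 0.09375.

0.09375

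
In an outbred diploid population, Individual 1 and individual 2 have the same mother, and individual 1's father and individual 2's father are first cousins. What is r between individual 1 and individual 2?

0.28125

Relatedness sums over independent paths through distinct common ancestors.
Individual 1 and individual 2 are related in two ways: half-sibs through their shared mother (r = 1/4) and second cousins through their fathers (r = 1/32).
r = 1/4 + 1/32 = 9/32 = 0.28125.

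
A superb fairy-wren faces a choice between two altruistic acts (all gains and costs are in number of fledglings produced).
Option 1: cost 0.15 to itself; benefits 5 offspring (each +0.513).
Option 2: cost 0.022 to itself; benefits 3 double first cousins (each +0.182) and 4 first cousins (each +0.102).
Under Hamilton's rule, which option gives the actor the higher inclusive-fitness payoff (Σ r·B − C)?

Option 1: r to an offspring = 0.5.
Option 1: Σ r·B − C = (5·0.5·0.513) − 0.15 = 1.1325.
Option 2: r to a double first cousin = 0.25.
Option 2: r to a first cousin = 0.125.
Option 2: Σ r·B − C = (3·0.25·0.182 + 4·0.125·0.102) − 0.022 = 0.1655.
Option 1 has the higher net inclusive-fitness payoff.

Option 1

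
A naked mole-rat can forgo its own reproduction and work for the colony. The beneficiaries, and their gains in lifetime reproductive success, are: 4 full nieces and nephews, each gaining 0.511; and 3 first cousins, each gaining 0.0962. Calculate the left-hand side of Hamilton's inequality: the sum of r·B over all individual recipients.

0.547075

r to a full niece or nephew = 0.25 (full aunt/uncle↔niece/nephew: two paths of length 3 through the shared grandparent pair: r = 2·(1/2)^3 = 1/4).
r to a first cousin = 0.125 (first cousins share one grandparent pair — two paths of length 4: r = 2·(1/2)^4 = 1/8).
Summing one r·B term per recipient: 4·0.25·0.511 + 3·0.125·0.0962 = 0.547075.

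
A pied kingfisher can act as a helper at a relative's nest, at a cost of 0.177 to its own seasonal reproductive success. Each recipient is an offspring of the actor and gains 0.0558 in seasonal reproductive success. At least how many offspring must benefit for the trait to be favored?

r to an offspring = 1/2 (one parent–offspring link: r = (1/2)^1 = 1/2).
Hamilton's rule: n·r·B > C  ⇒  n > C/(r·B) = 0.177/(0.5·0.0558) = 6.344.
The smallest integer exceeding 6.344 is 7.

7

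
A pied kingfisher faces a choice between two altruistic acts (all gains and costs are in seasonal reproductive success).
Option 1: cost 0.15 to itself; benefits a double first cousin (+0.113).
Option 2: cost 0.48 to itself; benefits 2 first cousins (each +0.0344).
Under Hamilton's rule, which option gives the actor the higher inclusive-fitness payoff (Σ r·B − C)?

Option 1: r to a double first cousin = 0.25.
Option 1: Σ r·B − C = (1·0.25·0.113) − 0.15 = -0.12175.
Option 2: r to a first cousin = 0.125.
Option 2: Σ r·B − C = (2·0.125·0.0344) − 0.48 = -0.4714.
Option 1 has the higher net inclusive-fitness payoff.

Option 1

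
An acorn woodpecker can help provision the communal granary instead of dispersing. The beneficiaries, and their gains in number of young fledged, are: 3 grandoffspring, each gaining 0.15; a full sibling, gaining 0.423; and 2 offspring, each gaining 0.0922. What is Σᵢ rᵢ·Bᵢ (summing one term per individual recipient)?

r to a grandoffspring = 1/4 (two parent–offspring links: r = (1/2)^2 = 1/4).
r to a full sibling = 1/2 (full sibs share both parents — two paths of length 2: r = 2·(1/2)^2 = 1/2).
r to an offspring = 0.5 (one parent–offspring link: r = (1/2)^1 = 1/2).
Summing one r·B term per recipient: 3·0.25·0.15 + 1·0.5·0.423 + 2·0.5·0.0922 = 0.4162.

0.4162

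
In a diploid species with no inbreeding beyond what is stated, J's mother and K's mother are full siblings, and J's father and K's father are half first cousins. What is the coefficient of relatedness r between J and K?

0.140625

Wright's path rule: contributions from independent ancestry routes add.
J and K are related in two ways: first cousins through their mothers (r = 1/8) and half second cousins through their fathers (r = 1/64).
r = 1/8 + 1/64 = 9/64 = 0.140625.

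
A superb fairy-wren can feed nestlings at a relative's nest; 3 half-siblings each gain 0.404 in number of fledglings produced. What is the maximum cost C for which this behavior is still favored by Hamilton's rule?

0.303

r to a half-sibling = 1/4 (half-sibs share one parent — one path of length 2: r = (1/2)^2 = 1/4).
Hamilton's rule: n·r·B > C, so the trait is favored while C < n·r·B = 3·0.25·0.404 = 0.303.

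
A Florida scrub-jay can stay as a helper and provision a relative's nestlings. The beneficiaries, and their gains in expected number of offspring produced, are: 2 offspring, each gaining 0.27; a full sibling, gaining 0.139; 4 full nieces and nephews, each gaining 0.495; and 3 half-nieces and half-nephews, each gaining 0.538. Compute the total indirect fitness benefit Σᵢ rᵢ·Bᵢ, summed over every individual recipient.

1.03625

r to an offspring = 1/2 (one parent–offspring link: r = (1/2)^1 = 1/2).
r to a full sibling = 1/2 (full sibs share both parents — two paths of length 2: r = 2·(1/2)^2 = 1/2).
r to a full niece or nephew = 1/4 (full aunt/uncle↔niece/nephew: two paths of length 3 through the shared grandparent pair: r = 2·(1/2)^3 = 1/4).
r to a half-niece or half-nephew = 0.125 (half-aunt/uncle↔niece/nephew: one path of length 3: r = (1/2)^3 = 1/8).
Summing one r·B term per recipient: 2·0.5·0.27 + 1·0.5·0.139 + 4·0.25·0.495 + 3·0.125·0.538 = 1.03625.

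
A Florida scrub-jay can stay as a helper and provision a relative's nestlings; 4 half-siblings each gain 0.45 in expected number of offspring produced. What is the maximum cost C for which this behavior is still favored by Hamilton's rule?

r to a half-sibling = 0.25 (half-sibs share one parent — one path of length 2: r = (1/2)^2 = 1/4).
Hamilton's rule: n·r·B > C, so the trait is favored while C < n·r·B = 4·0.25·0.45 = 0.45.

0.45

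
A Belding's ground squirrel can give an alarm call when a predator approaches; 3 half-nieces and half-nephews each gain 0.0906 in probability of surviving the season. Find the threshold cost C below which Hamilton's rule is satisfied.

r to a half-niece or half-nephew = 0.125 (half-aunt/uncle↔niece/nephew: one path of length 3: r = (1/2)^3 = 1/8).
Hamilton's rule: n·r·B > C, so the trait is favored while C < n·r·B = 3·0.125·0.0906 = 0.033975.

0.033975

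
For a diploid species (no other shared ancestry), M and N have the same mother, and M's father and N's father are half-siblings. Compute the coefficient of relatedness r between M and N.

0.3125

Wright's path rule: contributions from independent ancestry routes add.
M and N are related in two ways: half-sibs through their shared mother (r = 1/4) and half first cousins through their fathers (r = 1/16).
r = 1/4 + 1/16 = 5/16 = 0.3125.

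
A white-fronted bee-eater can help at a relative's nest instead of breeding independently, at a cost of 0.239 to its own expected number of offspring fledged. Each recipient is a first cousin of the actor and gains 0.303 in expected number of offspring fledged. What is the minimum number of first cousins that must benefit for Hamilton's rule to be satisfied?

7

r to a first cousin = 0.125 (first cousins share one grandparent pair — two paths of length 4: r = 2·(1/2)^4 = 1/8).
Hamilton's rule: n·r·B > C  ⇒  n > C/(r·B) = 0.239/(0.125·0.303) = 6.31.
The smallest integer exceeding 6.31 is 7.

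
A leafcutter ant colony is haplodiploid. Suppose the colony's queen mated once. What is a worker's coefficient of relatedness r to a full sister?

Haplodiploid full sisters inherit their father's entire haploid genome identically (contributing 1/2) and on average half of their mother's contribution (1/2 · 1/2 = 1/4); r = 1/2 + 1/4 = 3/4.

0.75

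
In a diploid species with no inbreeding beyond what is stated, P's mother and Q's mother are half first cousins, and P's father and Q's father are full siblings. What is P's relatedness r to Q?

Wright's path rule: contributions from independent ancestry routes add.
P and Q are related in two ways: half second cousins through their mothers (r = 1/64) and first cousins through their fathers (r = 1/8).
r = 1/64 + 1/8 = 9/64 = 0.140625.

0.140625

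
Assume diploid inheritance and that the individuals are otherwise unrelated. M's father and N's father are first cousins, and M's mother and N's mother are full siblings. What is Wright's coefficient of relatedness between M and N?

Relatedness sums over independent paths through distinct common ancestors.
M and N are related in two ways: second cousins through their fathers (r = 1/32) and first cousins through their mothers (r = 1/8).
r = 1/32 + 1/8 = 0.15625.

0.15625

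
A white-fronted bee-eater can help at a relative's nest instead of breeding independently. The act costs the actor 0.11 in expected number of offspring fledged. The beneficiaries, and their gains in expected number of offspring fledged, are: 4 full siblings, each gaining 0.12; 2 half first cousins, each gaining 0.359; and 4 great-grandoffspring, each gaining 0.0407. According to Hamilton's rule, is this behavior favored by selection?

Hamilton's rule: the trait is favored when the sum of r·B over every recipient exceeds the actor's cost C.
r to a full sibling = 0.5 (full sibs share both parents — two paths of length 2: r = 2·(1/2)^2 = 1/2).
r to a half first cousin = 1/16 (half first cousins share one grandparent — one path of length 4: r = (1/2)^4 = 1/16).
r to a great-grandoffspring = 1/8 (three parent–offspring links: r = (1/2)^3 = 1/8).
Summing one r·B term per recipient: 4·0.5·0.12 + 2·0.0625·0.359 + 4·0.125·0.0407 = 0.305225.
0.305225 > 0.11: the indirect benefit exceeds the cost.

Yes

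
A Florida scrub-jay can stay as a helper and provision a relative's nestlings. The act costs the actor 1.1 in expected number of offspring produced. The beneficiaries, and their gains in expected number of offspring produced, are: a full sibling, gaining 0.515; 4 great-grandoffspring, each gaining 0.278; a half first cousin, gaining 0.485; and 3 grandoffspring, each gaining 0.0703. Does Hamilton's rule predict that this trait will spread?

Hamilton's rule: the trait is favored when the sum of r·B over every recipient exceeds the actor's cost C.
r to a full sibling = 0.5 (full sibs share both parents — two paths of length 2: r = 2·(1/2)^2 = 1/2).
r to a great-grandoffspring = 1/8 (three parent–offspring links: r = (1/2)^3 = 1/8).
r to a half first cousin = 0.0625 (half first cousins share one grandparent — one path of length 4: r = (1/2)^4 = 1/16).
r to a grandoffspring = 1/4 (two parent–offspring links: r = (1/2)^2 = 1/4).
Summing one r·B term per recipient: 1·0.5·0.515 + 4·0.125·0.278 + 1·0.0625·0.485 + 3·0.25·0.0703 = 0.4795375.
0.4795375 < 1.1: the indirect benefit is less than the cost.

No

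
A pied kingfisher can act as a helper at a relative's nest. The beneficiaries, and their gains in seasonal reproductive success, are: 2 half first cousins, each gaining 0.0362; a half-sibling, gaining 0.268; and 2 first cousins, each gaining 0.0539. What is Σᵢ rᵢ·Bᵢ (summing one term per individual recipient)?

0.085

r to a half first cousin = 0.0625 (half first cousins share one grandparent — one path of length 4: r = (1/2)^4 = 1/16).
r to a half-sibling = 0.25 (half-sibs share one parent — one path of length 2: r = (1/2)^2 = 1/4).
r to a first cousin = 0.125 (first cousins share one grandparent pair — two paths of length 4: r = 2·(1/2)^4 = 1/8).
Summing one r·B term per recipient: 2·0.0625·0.0362 + 1·0.25·0.268 + 2·0.125·0.0539 = 0.085.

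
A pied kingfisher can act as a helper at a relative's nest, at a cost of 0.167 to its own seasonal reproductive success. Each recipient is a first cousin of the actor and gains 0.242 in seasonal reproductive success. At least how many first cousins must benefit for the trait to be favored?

r to a first cousin = 1/8 (first cousins share one grandparent pair — two paths of length 4: r = 2·(1/2)^4 = 1/8).
Hamilton's rule: n·r·B > C  ⇒  n > C/(r·B) = 0.167/(0.125·0.242) = 5.521.
The smallest integer exceeding 5.521 is 6.

6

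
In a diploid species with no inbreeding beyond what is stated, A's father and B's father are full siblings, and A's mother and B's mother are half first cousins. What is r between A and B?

0.140625

Wright's path rule: contributions from independent ancestry routes add.
A and B are related in two ways: first cousins through their fathers (r = 1/8) and half second cousins through their mothers (r = 1/64).
r = 1/8 + 1/64 = 9/64 = 0.140625.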